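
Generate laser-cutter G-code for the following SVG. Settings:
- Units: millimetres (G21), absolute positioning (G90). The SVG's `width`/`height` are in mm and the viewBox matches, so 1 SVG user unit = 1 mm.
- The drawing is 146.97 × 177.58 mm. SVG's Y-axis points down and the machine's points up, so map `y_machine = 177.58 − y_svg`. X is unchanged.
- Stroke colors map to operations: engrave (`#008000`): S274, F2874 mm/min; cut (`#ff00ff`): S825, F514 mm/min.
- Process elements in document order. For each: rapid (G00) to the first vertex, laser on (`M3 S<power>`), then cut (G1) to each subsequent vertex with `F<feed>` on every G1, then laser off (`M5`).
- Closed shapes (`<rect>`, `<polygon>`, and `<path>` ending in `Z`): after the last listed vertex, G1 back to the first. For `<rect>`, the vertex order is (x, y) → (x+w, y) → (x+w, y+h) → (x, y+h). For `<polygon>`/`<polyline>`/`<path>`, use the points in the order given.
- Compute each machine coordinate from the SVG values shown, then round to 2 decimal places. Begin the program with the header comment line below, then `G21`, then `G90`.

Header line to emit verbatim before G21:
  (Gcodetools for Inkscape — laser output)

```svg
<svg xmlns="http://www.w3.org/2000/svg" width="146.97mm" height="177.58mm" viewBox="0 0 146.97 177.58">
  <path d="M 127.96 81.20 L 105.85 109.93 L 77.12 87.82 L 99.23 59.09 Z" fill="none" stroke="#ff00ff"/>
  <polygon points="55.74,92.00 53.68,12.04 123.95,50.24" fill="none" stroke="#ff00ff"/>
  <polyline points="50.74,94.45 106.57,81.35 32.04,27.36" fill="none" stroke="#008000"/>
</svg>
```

Since the viewBox matches the mm dimensions, user units are millimetres directly. The only transform is the Y-flip y_m = 177.58 − y_svg.

Shape 1 is a regular polygon drawn with `<path>`. Its stroke #ff00ff means cut at S825, F514. After flipping Y the toolpath is (127.96,96.38) → (105.85,67.65) → (77.12,89.76) → (99.23,118.49) → (127.96,96.38), returning to the start.

Shape 2 is a regular polygon drawn with `<polygon>`. Its stroke #ff00ff means cut at S825, F514. After flipping Y the toolpath is (55.74,85.58) → (53.68,165.54) → (123.95,127.34) → (55.74,85.58), returning to the start.

Shape 3 is a open polyline drawn with `<polyline>`. Its stroke #008000 means engrave at S274, F2874. After flipping Y the toolpath is (50.74,83.13) → (106.57,96.23) → (32.04,150.22).

(Gcodetools for Inkscape — laser output)
G21
G90
G00 X127.96 Y96.38
M3 S825
G1 X105.85 Y67.65 F514
G1 X77.12 Y89.76 F514
G1 X99.23 Y118.49 F514
G1 X127.96 Y96.38 F514
M5
G00 X55.74 Y85.58
M3 S825
G1 X53.68 Y165.54 F514
G1 X123.95 Y127.34 F514
G1 X55.74 Y85.58 F514
M5
G00 X50.74 Y83.13
M3 S274
G1 X106.57 Y96.23 F2874
G1 X32.04 Y150.22 F2874
M5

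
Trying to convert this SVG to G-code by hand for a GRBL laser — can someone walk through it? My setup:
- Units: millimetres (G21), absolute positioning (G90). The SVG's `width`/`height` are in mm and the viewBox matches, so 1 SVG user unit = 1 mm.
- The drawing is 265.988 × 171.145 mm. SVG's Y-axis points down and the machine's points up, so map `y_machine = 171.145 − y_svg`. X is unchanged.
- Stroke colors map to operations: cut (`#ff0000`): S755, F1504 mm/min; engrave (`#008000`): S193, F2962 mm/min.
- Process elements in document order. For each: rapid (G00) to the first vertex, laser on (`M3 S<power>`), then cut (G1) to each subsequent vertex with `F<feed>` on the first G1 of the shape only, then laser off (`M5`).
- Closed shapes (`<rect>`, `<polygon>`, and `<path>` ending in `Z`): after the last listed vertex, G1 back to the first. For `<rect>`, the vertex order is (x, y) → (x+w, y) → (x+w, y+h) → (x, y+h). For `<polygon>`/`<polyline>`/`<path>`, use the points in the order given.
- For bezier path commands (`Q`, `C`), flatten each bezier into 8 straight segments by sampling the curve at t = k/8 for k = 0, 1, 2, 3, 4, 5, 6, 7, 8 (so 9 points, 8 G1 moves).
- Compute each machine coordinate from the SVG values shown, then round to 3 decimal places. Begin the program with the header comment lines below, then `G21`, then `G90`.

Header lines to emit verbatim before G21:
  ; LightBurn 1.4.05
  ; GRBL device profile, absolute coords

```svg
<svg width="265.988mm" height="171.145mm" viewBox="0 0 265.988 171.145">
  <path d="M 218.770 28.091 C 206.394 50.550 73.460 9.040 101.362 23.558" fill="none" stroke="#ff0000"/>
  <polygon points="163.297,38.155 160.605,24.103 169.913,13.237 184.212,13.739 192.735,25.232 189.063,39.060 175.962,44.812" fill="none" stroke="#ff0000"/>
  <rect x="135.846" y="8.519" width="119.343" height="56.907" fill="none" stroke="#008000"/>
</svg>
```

Since the viewBox matches the mm dimensions, user units are millimetres directly. The only transform is the Y-flip y_m = 171.145 − y_svg.

Shape 1 is a cubic bezier drawn with `<path>`. Its stroke #ff0000 means cut at S755, F1504. After flipping Y the toolpath is (218.770,143.054) → (209.027,137.396) → (191.280,136.329) → (168.826,138.447) → (144.962,142.343) → (122.986,146.611) → (106.195,149.845) → (97.888,150.639) → (101.362,147.587).

Shape 2 is a regular polygon drawn with `<polygon>`. Its stroke #ff0000 means cut at S755, F1504. After flipping Y the toolpath is (163.297,132.990) → (160.605,147.042) → (169.913,157.908) → (184.212,157.406) → (192.735,145.913) → (189.063,132.085) → (175.962,126.333) → (163.297,132.990), returning to the start.

Shape 3 is a rectangle drawn with `<rect>`. Its stroke #008000 means engrave at S193, F2962. After flipping Y the toolpath is (135.846,162.626) → (255.189,162.626) → (255.189,105.719) → (135.846,105.719) → (135.846,162.626), returning to the start.

; LightBurn 1.4.05
; GRBL device profile, absolute coords
G21
G90
G00 X218.770 Y143.054
M3 S755
G1 X209.027 Y137.396 F1504
G1 X191.280 Y136.329
G1 X168.826 Y138.447
G1 X144.962 Y142.343
G1 X122.986 Y146.611
G1 X106.195 Y149.845
G1 X97.888 Y150.639
G1 X101.362 Y147.587
M5
G00 X163.297 Y132.990
M3 S755
G1 X160.605 Y147.042 F1504
G1 X169.913 Y157.908
G1 X184.212 Y157.406
G1 X192.735 Y145.913
G1 X189.063 Y132.085
G1 X175.962 Y126.333
G1 X163.297 Y132.990
M5
G00 X135.846 Y162.626
M3 S193
G1 X255.189 Y162.626 F2962
G1 X255.189 Y105.719
G1 X135.846 Y105.719
G1 X135.846 Y162.626
M5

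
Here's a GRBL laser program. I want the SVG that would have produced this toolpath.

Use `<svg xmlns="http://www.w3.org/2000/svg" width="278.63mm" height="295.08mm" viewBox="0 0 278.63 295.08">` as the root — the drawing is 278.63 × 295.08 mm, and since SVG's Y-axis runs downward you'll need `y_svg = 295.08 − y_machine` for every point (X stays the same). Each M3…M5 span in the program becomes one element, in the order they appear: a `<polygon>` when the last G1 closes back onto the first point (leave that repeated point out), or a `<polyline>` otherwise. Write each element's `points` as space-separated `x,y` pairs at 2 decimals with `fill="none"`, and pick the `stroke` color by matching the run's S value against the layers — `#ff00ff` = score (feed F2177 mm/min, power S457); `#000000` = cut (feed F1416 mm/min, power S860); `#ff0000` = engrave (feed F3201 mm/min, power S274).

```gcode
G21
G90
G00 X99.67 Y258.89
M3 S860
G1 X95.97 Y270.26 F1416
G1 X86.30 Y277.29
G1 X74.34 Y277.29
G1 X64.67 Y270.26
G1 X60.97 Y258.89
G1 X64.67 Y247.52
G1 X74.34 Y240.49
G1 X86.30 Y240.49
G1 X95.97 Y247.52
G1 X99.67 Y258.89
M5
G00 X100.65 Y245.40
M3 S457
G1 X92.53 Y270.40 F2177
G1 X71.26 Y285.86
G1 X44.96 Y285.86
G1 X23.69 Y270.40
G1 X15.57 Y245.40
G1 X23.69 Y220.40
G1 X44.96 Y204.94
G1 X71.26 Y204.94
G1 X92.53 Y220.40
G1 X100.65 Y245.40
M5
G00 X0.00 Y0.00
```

<svg xmlns="http://www.w3.org/2000/svg" width="278.63mm" height="295.08mm" viewBox="0 0 278.63 295.08">
  <polygon points="99.67,36.19 95.97,24.82 86.30,17.79 74.34,17.79 64.67,24.82 60.97,36.19 64.67,47.56 74.34,54.59 86.30,54.59 95.97,47.56" fill="none" stroke="#000000"/>
  <polygon points="100.65,49.68 92.53,24.68 71.26,9.22 44.96,9.22 23.69,24.68 15.57,49.68 23.69,74.68 44.96,90.14 71.26,90.14 92.53,74.68" fill="none" stroke="#ff00ff"/>
</svg>

Each laser-on run becomes one SVG element. Flip Y back into SVG space with y_svg = 295.08 − y_machine.

Run 1: S860 ⇒ cut layer `#000000`. The run returns to its start, so emit a `<polygon>` with points (Y-flipped): 99.67,36.19 95.97,24.82 86.30,17.79 74.34,17.79 64.67,24.82 60.97,36.19 64.67,47.56 74.34,54.59 86.30,54.59 95.97,47.56.

Run 2: power S457 maps to stroke `#ff00ff` (score). The run returns to its start, so emit a `<polygon>` with points (Y-flipped): 100.65,49.68 92.53,24.68 71.26,9.22 44.96,9.22 23.69,24.68 15.57,49.68 23.69,74.68 44.96,90.14 71.26,90.14 92.53,74.68.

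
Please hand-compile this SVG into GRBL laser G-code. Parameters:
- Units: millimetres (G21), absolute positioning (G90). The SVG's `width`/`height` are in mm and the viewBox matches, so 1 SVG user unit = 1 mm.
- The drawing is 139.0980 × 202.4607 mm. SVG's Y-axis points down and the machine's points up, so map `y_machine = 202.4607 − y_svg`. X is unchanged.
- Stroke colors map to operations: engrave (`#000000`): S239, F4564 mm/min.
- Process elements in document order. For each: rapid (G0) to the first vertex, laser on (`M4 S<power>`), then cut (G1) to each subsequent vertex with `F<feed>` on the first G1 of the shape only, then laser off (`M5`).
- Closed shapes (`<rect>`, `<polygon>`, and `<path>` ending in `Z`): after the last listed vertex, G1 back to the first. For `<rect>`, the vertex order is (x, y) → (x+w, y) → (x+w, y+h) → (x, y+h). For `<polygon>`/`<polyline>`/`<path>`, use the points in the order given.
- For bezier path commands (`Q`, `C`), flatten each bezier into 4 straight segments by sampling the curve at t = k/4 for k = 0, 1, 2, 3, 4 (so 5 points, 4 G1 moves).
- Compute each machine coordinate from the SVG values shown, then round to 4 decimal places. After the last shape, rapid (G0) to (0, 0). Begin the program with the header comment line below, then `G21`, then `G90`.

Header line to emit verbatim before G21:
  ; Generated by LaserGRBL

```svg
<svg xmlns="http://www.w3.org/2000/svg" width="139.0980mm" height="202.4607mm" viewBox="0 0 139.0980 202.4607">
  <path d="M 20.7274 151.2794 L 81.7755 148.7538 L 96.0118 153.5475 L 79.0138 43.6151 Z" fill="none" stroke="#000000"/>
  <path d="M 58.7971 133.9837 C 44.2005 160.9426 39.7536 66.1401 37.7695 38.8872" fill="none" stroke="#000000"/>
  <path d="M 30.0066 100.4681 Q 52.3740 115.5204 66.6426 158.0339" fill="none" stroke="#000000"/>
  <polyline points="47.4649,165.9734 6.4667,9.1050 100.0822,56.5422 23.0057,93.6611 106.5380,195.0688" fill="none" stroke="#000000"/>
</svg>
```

1 u = 1 mm; y_m = 202.4607 − y.

[1] `<path>` closed polygon, #000000→engrave S239 F4564: (20.7274,51.1813) → (81.7755,53.7069) → (96.0118,48.9132) → (79.0138,158.8456) → (20.7274,51.1813) (closed)

[2] `<path>` cubic bezier, #000000→engrave S239 F4564: (58.7971,68.4770) → (49.6326,68.1301) → (43.5536,95.6958) → (39.8395,133.4263) → (37.7695,163.5735)

[3] `<path>` quadratic bezier, #000000→engrave S239 F4564: (30.0066,101.9926) → (40.6841,92.7501) → (50.3493,80.0750) → (59.0021,63.9672) → (66.6426,44.4268)

[4] `<polyline>` open polyline, #000000→engrave S239 F4564: (47.4649,36.4873) → (6.4667,193.3557) → (100.0822,145.9185) → (23.0057,108.7996) → (106.5380,7.3919)

; Generated by LaserGRBL
G21
G90
G0 X20.7274 Y51.1813
M4 S239
G1 X81.7755 Y53.7069 F4564
G1 X96.0118 Y48.9132
G1 X79.0138 Y158.8456
G1 X20.7274 Y51.1813
M5
G0 X58.7971 Y68.4770
M4 S239
G1 X49.6326 Y68.1301 F4564
G1 X43.5536 Y95.6958
G1 X39.8395 Y133.4263
G1 X37.7695 Y163.5735
M5
G0 X30.0066 Y101.9926
M4 S239
G1 X40.6841 Y92.7501 F4564
G1 X50.3493 Y80.0750
G1 X59.0021 Y63.9672
G1 X66.6426 Y44.4268
M5
G0 X47.4649 Y36.4873
M4 S239
G1 X6.4667 Y193.3557 F4564
G1 X100.0822 Y145.9185
G1 X23.0057 Y108.7996
G1 X106.5380 Y7.3919
M5
G0 X0.0000 Y0.0000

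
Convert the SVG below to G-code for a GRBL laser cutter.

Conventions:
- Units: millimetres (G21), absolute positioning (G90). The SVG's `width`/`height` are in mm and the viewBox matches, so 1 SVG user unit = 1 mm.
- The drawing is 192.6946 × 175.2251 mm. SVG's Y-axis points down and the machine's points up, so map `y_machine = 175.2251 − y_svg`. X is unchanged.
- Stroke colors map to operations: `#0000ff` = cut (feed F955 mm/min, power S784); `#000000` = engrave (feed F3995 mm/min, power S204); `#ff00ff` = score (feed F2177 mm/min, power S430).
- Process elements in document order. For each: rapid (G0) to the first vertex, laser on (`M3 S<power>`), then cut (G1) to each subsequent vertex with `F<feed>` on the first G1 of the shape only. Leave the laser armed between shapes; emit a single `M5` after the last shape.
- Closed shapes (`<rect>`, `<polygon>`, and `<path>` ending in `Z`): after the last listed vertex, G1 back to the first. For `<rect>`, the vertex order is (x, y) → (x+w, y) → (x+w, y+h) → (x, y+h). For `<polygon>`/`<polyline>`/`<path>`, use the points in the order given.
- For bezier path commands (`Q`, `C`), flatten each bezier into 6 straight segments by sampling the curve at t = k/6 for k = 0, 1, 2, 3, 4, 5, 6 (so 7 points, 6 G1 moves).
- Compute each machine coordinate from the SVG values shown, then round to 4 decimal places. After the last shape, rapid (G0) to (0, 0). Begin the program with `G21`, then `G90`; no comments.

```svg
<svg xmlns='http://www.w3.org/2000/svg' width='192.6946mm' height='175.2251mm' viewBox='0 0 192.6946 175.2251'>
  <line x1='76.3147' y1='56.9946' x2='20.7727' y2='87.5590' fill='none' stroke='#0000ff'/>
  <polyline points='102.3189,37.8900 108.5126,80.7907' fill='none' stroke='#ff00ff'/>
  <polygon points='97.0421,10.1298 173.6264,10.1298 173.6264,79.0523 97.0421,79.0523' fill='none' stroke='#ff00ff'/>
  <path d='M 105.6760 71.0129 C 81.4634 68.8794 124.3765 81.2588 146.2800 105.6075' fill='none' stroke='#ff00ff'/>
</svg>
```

G21
G90
G0 X76.3147 Y118.2305
M3 S784
G1 X20.7727 Y87.6661 F955
G0 X102.3189 Y137.3351
M3 S430
G1 X108.5126 Y94.4344 F2177
G0 X97.0421 Y165.0953
M3 S430
G1 X173.6264 Y165.0953 F2177
G1 X173.6264 Y96.1728
G1 X97.0421 Y96.1728
G1 X97.0421 Y165.0953
G0 X105.6760 Y104.2122
M3 S430
G1 X98.7555 Y104.0813 F2177
G1 X100.5744 Y101.6023
G1 X108.6845 Y96.8457
G1 X120.6376 Y89.8823
G1 X133.9855 Y80.7827
G1 X146.2800 Y69.6176
M5
G0 X0.0000 Y0.0000

Since the viewBox matches the mm dimensions, user units are millimetres directly. The only transform is the Y-flip y_m = 175.2251 − y_svg.

Shape 1 is a line segment drawn with `<line>`. Its stroke #0000ff means cut at S784, F955. After flipping Y the toolpath is (76.3147,118.2305) → (20.7727,87.6661).

Shape 2 is a line segment drawn with `<polyline>`. Its stroke #ff00ff means score at S430, F2177. After flipping Y the toolpath is (102.3189,137.3351) → (108.5126,94.4344).

Shape 3 is a rectangle drawn with `<polygon>`. Its stroke #ff00ff means score at S430, F2177. After flipping Y the toolpath is (97.0421,165.0953) → (173.6264,165.0953) → (173.6264,96.1728) → (97.0421,96.1728) → (97.0421,165.0953), returning to the start.

Shape 4 is a cubic bezier drawn with `<path>`. Its stroke #ff00ff means score at S430, F2177. After flipping Y the toolpath is (105.6760,104.2122) → (98.7555,104.0813) → (100.5744,101.6023) → (108.6845,96.8457) → (120.6376,89.8823) → (133.9855,80.7827) → (146.2800,69.6176).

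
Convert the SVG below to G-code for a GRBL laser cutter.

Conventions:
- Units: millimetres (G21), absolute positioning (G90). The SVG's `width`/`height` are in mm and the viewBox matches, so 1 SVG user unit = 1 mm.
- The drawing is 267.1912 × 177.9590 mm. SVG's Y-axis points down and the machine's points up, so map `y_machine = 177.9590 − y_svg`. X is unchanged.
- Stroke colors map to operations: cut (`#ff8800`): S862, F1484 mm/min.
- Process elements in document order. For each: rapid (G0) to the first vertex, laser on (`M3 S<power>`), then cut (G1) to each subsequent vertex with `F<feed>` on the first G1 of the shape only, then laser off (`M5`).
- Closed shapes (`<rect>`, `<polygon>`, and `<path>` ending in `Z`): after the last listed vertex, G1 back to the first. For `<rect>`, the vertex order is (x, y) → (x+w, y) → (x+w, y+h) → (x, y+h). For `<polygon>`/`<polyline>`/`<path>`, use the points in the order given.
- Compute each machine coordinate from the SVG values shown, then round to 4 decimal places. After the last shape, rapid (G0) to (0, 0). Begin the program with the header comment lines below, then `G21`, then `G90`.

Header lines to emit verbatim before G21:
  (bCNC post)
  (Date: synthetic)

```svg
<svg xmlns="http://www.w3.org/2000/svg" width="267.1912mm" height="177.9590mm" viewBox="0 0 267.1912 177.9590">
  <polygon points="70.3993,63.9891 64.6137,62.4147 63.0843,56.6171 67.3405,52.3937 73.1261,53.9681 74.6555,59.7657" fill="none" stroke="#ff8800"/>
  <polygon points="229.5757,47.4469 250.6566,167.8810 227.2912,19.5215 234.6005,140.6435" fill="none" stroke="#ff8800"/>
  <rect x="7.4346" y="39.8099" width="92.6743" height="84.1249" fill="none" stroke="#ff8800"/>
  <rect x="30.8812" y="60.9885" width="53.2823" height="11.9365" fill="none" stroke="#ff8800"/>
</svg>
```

(bCNC post)
(Date: synthetic)
G21
G90
G0 X70.3993 Y113.9699
M3 S862
G1 X64.6137 Y115.5443 F1484
G1 X63.0843 Y121.3419
G1 X67.3405 Y125.5653
G1 X73.1261 Y123.9909
G1 X74.6555 Y118.1933
G1 X70.3993 Y113.9699
M5
G0 X229.5757 Y130.5121
M3 S862
G1 X250.6566 Y10.0780 F1484
G1 X227.2912 Y158.4375
G1 X234.6005 Y37.3155
G1 X229.5757 Y130.5121
M5
G0 X7.4346 Y138.1491
M3 S862
G1 X100.1089 Y138.1491 F1484
G1 X100.1089 Y54.0242
G1 X7.4346 Y54.0242
G1 X7.4346 Y138.1491
M5
G0 X30.8812 Y116.9705
M3 S862
G1 X84.1635 Y116.9705 F1484
G1 X84.1635 Y105.0340
G1 X30.8812 Y105.0340
G1 X30.8812 Y116.9705
M5
G0 X0.0000 Y0.0000

1 u = 1 mm; y_m = 177.9590 − y.

[1] `<polygon>` regular polygon, #ff8800→cut S862 F1484: (70.3993,113.9699) → (64.6137,115.5443) → (63.0843,121.3419) → (67.3405,125.5653) → (73.1261,123.9909) → (74.6555,118.1933) → (70.3993,113.9699) (closed)

[2] `<polygon>` closed polygon, #ff8800→cut S862 F1484: (229.5757,130.5121) → (250.6566,10.0780) → (227.2912,158.4375) → (234.6005,37.3155) → (229.5757,130.5121) (closed)

[3] `<rect>` rectangle, #ff8800→cut S862 F1484: (7.4346,138.1491) → (100.1089,138.1491) → (100.1089,54.0242) → (7.4346,54.0242) → (7.4346,138.1491) (closed)

[4] `<rect>` rectangle, #ff8800→cut S862 F1484: (30.8812,116.9705) → (84.1635,116.9705) → (84.1635,105.0340) → (30.8812,105.0340) → (30.8812,116.9705) (closed)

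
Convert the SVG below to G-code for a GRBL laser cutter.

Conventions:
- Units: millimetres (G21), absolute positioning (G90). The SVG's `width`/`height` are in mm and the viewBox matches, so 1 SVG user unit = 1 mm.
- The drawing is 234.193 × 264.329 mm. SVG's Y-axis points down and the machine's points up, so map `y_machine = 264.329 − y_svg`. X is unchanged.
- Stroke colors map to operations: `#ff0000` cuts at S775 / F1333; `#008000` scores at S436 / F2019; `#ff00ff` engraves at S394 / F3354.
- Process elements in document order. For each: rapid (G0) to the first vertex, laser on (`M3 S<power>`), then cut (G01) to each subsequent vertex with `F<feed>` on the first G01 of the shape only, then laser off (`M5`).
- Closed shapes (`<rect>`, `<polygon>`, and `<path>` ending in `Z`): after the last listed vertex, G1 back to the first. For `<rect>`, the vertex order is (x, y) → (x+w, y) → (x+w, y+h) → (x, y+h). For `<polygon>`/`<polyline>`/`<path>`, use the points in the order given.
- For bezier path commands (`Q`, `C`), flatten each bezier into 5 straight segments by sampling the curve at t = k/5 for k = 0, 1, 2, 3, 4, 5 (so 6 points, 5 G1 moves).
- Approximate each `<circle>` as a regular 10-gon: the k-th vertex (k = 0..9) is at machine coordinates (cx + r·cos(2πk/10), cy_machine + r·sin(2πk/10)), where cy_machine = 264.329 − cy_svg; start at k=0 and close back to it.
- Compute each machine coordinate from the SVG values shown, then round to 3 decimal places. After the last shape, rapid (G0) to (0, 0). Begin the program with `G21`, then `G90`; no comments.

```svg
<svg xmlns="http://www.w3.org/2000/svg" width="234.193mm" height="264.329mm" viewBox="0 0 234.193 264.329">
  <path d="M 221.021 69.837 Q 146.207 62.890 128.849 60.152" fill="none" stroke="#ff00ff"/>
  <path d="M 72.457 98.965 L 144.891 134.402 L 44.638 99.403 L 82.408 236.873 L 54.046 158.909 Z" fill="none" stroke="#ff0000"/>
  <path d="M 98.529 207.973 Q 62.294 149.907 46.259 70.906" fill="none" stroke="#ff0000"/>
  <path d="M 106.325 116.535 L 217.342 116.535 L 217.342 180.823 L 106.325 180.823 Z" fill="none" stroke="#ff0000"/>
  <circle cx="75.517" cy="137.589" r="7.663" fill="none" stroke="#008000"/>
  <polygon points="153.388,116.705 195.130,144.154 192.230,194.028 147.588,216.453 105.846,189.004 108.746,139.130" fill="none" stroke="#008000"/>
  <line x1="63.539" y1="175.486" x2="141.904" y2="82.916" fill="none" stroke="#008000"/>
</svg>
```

G21
G90
G0 X221.021 Y194.492
M3 S394
G01 X193.394 Y197.102 F3354
G01 X170.363 Y199.376
G01 X151.928 Y201.313
G01 X138.090 Y202.913
G01 X128.849 Y204.177
M5
G0 X72.457 Y165.364
M3 S775
G01 X144.891 Y129.927 F1333
G01 X44.638 Y164.926
G01 X82.408 Y27.456
G01 X54.046 Y105.420
G01 X72.457 Y165.364
M5
G0 X98.529 Y56.356
M3 S775
G01 X84.843 Y80.420 F1333
G01 X72.773 Y106.158
G01 X62.319 Y133.572
G01 X53.481 Y162.660
G01 X46.259 Y193.423
M5
G0 X106.325 Y147.794
M3 S775
G01 X217.342 Y147.794 F1333
G01 X217.342 Y83.506
G01 X106.325 Y83.506
G01 X106.325 Y147.794
M5
G0 X83.180 Y126.740
M3 S436
G01 X81.716 Y131.244 F2019
G01 X77.885 Y134.028
G01 X73.149 Y134.028
G01 X69.318 Y131.244
G01 X67.854 Y126.740
G01 X69.318 Y122.236
G01 X73.149 Y119.452
G01 X77.885 Y119.452
G01 X81.716 Y122.236
G01 X83.180 Y126.740
M5
G0 X153.388 Y147.624
M3 S436
G01 X195.130 Y120.175 F2019
G01 X192.230 Y70.301
G01 X147.588 Y47.876
G01 X105.846 Y75.325
G01 X108.746 Y125.199
G01 X153.388 Y147.624
M5
G0 X63.539 Y88.843
M3 S436
G01 X141.904 Y181.413 F2019
M5
G0 X0.000 Y0.000

viewBox `0 0 234.193 264.329` with mm width/height → 1 unit = 1 mm. Flip: y_m = 264.329 − y_svg.

**Shape 1** — `<path>` quadratic bezier, stroke `#ff00ff` → engrave (S394, F3354). Control points (SVG): P0=(221.021,69.837), P1=(146.207,62.890), P2=(128.849,60.152); sampled at t=k/5. Machine vertices: (221.021,194.492) → (193.394,197.102) → (170.363,199.376) → (151.928,201.313) → (138.090,202.913) → (128.849,204.177). Open path.

**Shape 2** — `<path>` closed polygon, stroke `#ff0000` → cut (S775, F1333). Machine vertices: (72.457,165.364) → (144.891,129.927) → (44.638,164.926) → (82.408,27.456) → (54.046,105.420) → (72.457,165.364). Closed: final G1 returns to the first vertex.

**Shape 3** — `<path>` quadratic bezier, stroke `#ff0000` → cut (S775, F1333). Control points (SVG): P0=(98.529,207.973), P1=(62.294,149.907), P2=(46.259,70.906); sampled at t=k/5. Machine vertices: (98.529,56.356) → (84.843,80.420) → (72.773,106.158) → (62.319,133.572) → (53.481,162.660) → (46.259,193.423). Open path.

**Shape 4** — `<path>` rectangle, stroke `#ff0000` → cut (S775, F1333). Machine vertices: (106.325,147.794) → (217.342,147.794) → (217.342,83.506) → (106.325,83.506) → (106.325,147.794). Closed: final G1 returns to the first vertex.

**Shape 5** — `<circle>` circle, stroke `#008000` → score (S436, F2019). Machine vertices: (83.180,126.740) → (81.716,131.244) → (77.885,134.028) → (73.149,134.028) → (69.318,131.244) → (67.854,126.740) → (69.318,122.236) → (73.149,119.452) → (77.885,119.452) → (81.716,122.236) → (83.180,126.740). Closed: final G1 returns to the first vertex.

**Shape 6** — `<polygon>` regular polygon, stroke `#008000` → score (S436, F2019). Machine vertices: (153.388,147.624) → (195.130,120.175) → (192.230,70.301) → (147.588,47.876) → (105.846,75.325) → (108.746,125.199) → (153.388,147.624). Closed: final G1 returns to the first vertex.

**Shape 7** — `<line>` line segment, stroke `#008000` → score (S436, F2019). Machine vertices: (63.539,88.843) → (141.904,181.413). Open path.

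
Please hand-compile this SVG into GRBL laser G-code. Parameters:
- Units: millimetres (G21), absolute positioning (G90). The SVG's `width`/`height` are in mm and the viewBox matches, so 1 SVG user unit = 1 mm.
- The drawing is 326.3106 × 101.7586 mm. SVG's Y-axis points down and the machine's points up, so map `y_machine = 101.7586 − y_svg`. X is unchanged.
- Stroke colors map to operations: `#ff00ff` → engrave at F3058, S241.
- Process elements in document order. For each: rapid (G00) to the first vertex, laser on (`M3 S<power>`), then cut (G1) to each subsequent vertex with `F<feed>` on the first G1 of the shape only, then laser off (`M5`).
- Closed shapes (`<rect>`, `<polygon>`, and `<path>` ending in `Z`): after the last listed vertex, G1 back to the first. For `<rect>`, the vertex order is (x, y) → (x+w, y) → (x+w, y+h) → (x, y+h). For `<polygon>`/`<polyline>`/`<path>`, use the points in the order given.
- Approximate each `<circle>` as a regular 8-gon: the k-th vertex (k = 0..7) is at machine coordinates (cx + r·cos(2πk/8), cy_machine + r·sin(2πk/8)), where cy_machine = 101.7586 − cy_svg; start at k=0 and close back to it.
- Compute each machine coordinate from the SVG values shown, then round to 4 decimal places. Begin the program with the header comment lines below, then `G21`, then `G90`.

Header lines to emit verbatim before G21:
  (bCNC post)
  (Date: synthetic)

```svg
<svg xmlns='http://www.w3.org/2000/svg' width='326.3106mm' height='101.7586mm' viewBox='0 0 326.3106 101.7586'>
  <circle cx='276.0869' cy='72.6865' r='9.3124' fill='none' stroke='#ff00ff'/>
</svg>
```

viewBox `0 0 326.3106 101.7586` with mm width/height → 1 unit = 1 mm. Flip: y_m = 101.7586 − y_svg.

**Shape 1** — `<circle>` circle, stroke `#ff00ff` → engrave (S241, F3058). Machine vertices: (285.3993,29.0721) → (282.6718,35.6570) → (276.0869,38.3845) → (269.5020,35.6570) → (266.7745,29.0721) → (269.5020,22.4872) → (276.0869,19.7597) → (282.6718,22.4872) → (285.3993,29.0721). Closed: final G1 returns to the first vertex.

(bCNC post)
(Date: synthetic)
G21
G90
G00 X285.3993 Y29.0721
M3 S241
G1 X282.6718 Y35.6570 F3058
G1 X276.0869 Y38.3845
G1 X269.5020 Y35.6570
G1 X266.7745 Y29.0721
G1 X269.5020 Y22.4872
G1 X276.0869 Y19.7597
G1 X282.6718 Y22.4872
G1 X285.3993 Y29.0721
M5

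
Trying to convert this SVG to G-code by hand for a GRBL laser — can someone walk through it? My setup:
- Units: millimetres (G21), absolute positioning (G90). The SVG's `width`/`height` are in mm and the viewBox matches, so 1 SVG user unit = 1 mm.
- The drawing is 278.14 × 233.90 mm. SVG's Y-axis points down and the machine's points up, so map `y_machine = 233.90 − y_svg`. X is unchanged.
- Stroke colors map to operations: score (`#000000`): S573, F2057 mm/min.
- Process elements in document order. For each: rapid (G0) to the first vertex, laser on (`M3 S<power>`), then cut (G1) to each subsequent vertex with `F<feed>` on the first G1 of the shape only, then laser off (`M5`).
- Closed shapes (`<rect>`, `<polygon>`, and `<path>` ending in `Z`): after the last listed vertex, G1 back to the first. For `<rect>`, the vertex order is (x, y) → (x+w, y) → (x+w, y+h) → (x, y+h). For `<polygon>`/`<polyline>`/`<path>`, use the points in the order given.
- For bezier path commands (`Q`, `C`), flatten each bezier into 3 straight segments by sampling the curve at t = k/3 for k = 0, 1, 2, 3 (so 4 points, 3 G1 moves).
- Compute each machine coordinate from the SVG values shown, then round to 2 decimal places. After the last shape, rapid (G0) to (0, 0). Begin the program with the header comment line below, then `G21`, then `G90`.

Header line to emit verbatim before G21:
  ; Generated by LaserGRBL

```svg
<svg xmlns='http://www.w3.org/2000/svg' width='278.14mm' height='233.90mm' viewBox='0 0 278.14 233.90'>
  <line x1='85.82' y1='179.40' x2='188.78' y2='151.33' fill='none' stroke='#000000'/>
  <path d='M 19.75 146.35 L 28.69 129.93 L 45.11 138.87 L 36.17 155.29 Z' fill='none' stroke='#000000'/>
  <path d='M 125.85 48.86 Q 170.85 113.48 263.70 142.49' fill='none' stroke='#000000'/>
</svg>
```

Since the viewBox matches the mm dimensions, user units are millimetres directly. The only transform is the Y-flip y_m = 233.90 − y_svg.

Shape 1 is a line segment drawn with `<line>`. Its stroke #000000 means score at S573, F2057. After flipping Y the toolpath is (85.82,54.50) → (188.78,82.57).

Shape 2 is a regular polygon drawn with `<path>`. Its stroke #000000 means score at S573, F2057. After flipping Y the toolpath is (19.75,87.55) → (28.69,103.97) → (45.11,95.03) → (36.17,78.61) → (19.75,87.55), returning to the start.

Shape 3 is a quadratic bezier drawn with `<path>`. Its stroke #000000 means score at S573, F2057. After flipping Y the toolpath is (125.85,185.04) → (161.17,145.92) → (207.12,114.71) → (263.70,91.41).

; Generated by LaserGRBL
G21
G90
G0 X85.82 Y54.50
M3 S573
G1 X188.78 Y82.57 F2057
M5
G0 X19.75 Y87.55
M3 S573
G1 X28.69 Y103.97 F2057
G1 X45.11 Y95.03
G1 X36.17 Y78.61
G1 X19.75 Y87.55
M5
G0 X125.85 Y185.04
M3 S573
G1 X161.17 Y145.92 F2057
G1 X207.12 Y114.71
G1 X263.70 Y91.41
M5
G0 X0.00 Y0.00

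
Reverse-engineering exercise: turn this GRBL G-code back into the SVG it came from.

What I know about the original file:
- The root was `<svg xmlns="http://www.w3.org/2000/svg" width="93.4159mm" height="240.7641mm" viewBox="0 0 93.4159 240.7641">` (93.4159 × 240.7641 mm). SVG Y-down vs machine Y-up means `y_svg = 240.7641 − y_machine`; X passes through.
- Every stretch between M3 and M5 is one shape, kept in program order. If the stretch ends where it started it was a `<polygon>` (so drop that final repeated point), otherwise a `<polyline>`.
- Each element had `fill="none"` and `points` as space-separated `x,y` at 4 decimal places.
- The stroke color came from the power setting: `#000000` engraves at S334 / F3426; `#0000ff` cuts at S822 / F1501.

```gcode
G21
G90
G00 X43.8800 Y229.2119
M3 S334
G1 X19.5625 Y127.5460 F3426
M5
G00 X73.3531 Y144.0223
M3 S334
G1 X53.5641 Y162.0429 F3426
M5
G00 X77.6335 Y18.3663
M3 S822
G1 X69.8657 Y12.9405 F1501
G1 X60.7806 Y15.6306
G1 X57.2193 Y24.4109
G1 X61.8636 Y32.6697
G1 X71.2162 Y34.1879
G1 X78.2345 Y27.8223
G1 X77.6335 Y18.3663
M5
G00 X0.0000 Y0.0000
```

<svg xmlns="http://www.w3.org/2000/svg" width="93.4159mm" height="240.7641mm" viewBox="0 0 93.4159 240.7641">
  <polyline points="43.8800,11.5522 19.5625,113.2181" fill="none" stroke="#000000"/>
  <polyline points="73.3531,96.7418 53.5641,78.7212" fill="none" stroke="#000000"/>
  <polygon points="77.6335,222.3978 69.8657,227.8236 60.7806,225.1335 57.2193,216.3532 61.8636,208.0944 71.2162,206.5762 78.2345,212.9418" fill="none" stroke="#0000ff"/>
</svg>

Machine Y-up, SVG Y-down with viewBox height 240.7641, so y_svg = 240.7641 − y_machine; X carries over.

Run 1: S334 ⇒ engrave layer `#000000`. The run is open, so emit a `<polyline>` with points (Y-flipped): 43.8800,11.5522 19.5625,113.2181.

Run 2: S334 ⇒ engrave layer `#000000`. The run is open, so emit a `<polyline>` with points (Y-flipped): 73.3531,96.7418 53.5641,78.7212.

Run 3: the run's S822 means `#0000ff` (cut). The run returns to its start, so emit a `<polygon>` with points (Y-flipped): 77.6335,222.3978 69.8657,227.8236 60.7806,225.1335 57.2193,216.3532 61.8636,208.0944 71.2162,206.5762 78.2345,212.9418.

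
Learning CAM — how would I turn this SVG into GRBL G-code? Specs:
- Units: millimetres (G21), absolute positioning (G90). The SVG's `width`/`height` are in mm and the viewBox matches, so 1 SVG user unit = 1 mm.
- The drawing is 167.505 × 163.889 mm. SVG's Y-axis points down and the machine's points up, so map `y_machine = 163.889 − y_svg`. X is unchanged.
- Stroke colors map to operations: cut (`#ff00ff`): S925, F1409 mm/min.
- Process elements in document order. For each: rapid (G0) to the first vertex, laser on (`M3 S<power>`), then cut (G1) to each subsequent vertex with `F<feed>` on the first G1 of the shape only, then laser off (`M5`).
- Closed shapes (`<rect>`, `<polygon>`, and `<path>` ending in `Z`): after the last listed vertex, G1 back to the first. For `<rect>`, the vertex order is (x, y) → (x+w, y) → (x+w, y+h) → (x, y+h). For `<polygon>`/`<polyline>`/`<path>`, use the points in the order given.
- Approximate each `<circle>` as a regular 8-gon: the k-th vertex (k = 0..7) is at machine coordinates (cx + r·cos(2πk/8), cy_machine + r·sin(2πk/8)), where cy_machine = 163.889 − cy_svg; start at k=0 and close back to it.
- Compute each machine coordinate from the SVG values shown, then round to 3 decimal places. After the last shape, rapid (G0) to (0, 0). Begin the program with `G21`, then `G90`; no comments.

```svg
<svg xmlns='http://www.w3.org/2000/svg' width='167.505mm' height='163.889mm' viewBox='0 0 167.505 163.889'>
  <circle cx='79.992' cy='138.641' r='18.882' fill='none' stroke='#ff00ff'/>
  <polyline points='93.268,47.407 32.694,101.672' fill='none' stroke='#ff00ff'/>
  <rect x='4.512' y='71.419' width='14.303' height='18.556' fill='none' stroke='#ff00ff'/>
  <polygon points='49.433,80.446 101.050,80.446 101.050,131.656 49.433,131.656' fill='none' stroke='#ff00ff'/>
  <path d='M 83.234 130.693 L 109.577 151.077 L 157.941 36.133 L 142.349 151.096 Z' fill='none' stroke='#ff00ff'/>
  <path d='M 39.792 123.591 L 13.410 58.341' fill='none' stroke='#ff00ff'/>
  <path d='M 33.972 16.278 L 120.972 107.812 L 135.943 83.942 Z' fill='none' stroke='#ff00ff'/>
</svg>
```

G21
G90
G0 X98.874 Y25.248
M3 S925
G1 X93.344 Y38.600 F1409
G1 X79.992 Y44.130
G1 X66.640 Y38.600
G1 X61.110 Y25.248
G1 X66.640 Y11.896
G1 X79.992 Y6.366
G1 X93.344 Y11.896
G1 X98.874 Y25.248
M5
G0 X93.268 Y116.482
M3 S925
G1 X32.694 Y62.217 F1409
M5
G0 X4.512 Y92.470
M3 S925
G1 X18.815 Y92.470 F1409
G1 X18.815 Y73.914
G1 X4.512 Y73.914
G1 X4.512 Y92.470
M5
G0 X49.433 Y83.443
M3 S925
G1 X101.050 Y83.443 F1409
G1 X101.050 Y32.233
G1 X49.433 Y32.233
G1 X49.433 Y83.443
M5
G0 X83.234 Y33.196
M3 S925
G1 X109.577 Y12.812 F1409
G1 X157.941 Y127.756
G1 X142.349 Y12.793
G1 X83.234 Y33.196
M5
G0 X39.792 Y40.298
M3 S925
G1 X13.410 Y105.548 F1409
M5
G0 X33.972 Y147.611
M3 S925
G1 X120.972 Y56.077 F1409
G1 X135.943 Y79.947
G1 X33.972 Y147.611
M5
G0 X0.000 Y0.000

Since the viewBox matches the mm dimensions, user units are millimetres directly. The only transform is the Y-flip y_m = 163.889 − y_svg.

Shape 1 is a circle drawn with `<circle>`. Its stroke #ff00ff means cut at S925, F1409. After flipping Y the toolpath is (98.874,25.248) → (93.344,38.600) → (79.992,44.130) → (66.640,38.600) → (61.110,25.248) → (66.640,11.896) → (79.992,6.366) → (93.344,11.896) → (98.874,25.248), returning to the start.

Shape 2 is a line segment drawn with `<polyline>`. Its stroke #ff00ff means cut at S925, F1409. After flipping Y the toolpath is (93.268,116.482) → (32.694,62.217).

Shape 3 is a rectangle drawn with `<rect>`. Its stroke #ff00ff means cut at S925, F1409. After flipping Y the toolpath is (4.512,92.470) → (18.815,92.470) → (18.815,73.914) → (4.512,73.914) → (4.512,92.470), returning to the start.

Shape 4 is a rectangle drawn with `<polygon>`. Its stroke #ff00ff means cut at S925, F1409. After flipping Y the toolpath is (49.433,83.443) → (101.050,83.443) → (101.050,32.233) → (49.433,32.233) → (49.433,83.443), returning to the start.

Shape 5 is a closed polygon drawn with `<path>`. Its stroke #ff00ff means cut at S925, F1409. After flipping Y the toolpath is (83.234,33.196) → (109.577,12.812) → (157.941,127.756) → (142.349,12.793) → (83.234,33.196), returning to the start.

Shape 6 is a line segment drawn with `<path>`. Its stroke #ff00ff means cut at S925, F1409. After flipping Y the toolpath is (39.792,40.298) → (13.410,105.548).

Shape 7 is a closed polygon drawn with `<path>`. Its stroke #ff00ff means cut at S925, F1409. After flipping Y the toolpath is (33.972,147.611) → (120.972,56.077) → (135.943,79.947) → (33.972,147.611), returning to the start.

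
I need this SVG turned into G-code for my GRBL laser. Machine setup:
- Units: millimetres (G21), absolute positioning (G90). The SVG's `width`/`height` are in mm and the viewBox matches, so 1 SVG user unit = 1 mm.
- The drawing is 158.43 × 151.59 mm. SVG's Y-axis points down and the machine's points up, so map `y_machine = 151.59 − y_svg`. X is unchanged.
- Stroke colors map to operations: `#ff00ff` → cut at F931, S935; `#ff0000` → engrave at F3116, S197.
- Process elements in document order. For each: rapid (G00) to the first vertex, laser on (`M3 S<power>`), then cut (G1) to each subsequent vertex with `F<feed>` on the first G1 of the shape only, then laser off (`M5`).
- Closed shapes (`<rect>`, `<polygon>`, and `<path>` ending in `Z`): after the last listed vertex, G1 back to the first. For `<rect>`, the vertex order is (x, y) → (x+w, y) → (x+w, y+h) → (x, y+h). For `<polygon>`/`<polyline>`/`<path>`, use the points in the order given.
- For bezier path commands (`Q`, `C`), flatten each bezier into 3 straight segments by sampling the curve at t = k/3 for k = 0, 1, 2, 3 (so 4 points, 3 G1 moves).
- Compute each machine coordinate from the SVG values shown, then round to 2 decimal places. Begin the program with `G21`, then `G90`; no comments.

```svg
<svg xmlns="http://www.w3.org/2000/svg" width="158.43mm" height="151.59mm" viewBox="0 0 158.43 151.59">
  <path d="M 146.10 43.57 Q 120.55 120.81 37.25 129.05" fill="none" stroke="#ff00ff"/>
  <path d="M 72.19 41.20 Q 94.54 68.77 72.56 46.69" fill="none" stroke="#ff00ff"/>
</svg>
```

viewBox `0 0 158.43 151.59` with mm width/height → 1 unit = 1 mm. Flip: y_m = 151.59 − y_svg.

**Shape 1** — `<path>` quadratic bezier, stroke `#ff00ff` → cut (S935, F931). Control points (SVG): P0=(146.10,43.57), P1=(120.55,120.81), P2=(37.25,129.05); sampled at t=k/3. Machine vertices: (146.10,108.02) → (122.65,64.19) → (86.37,35.70) → (37.25,22.54). Open path.

**Shape 2** — `<path>` quadratic bezier, stroke `#ff00ff` → cut (S935, F931). Control points (SVG): P0=(72.19,41.20), P1=(94.54,68.77), P2=(72.56,46.69); sampled at t=k/3. Machine vertices: (72.19,110.39) → (82.16,97.53) → (82.29,95.70) → (72.56,104.90). Open path.

G21
G90
G00 X146.10 Y108.02
M3 S935
G1 X122.65 Y64.19 F931
G1 X86.37 Y35.70
G1 X37.25 Y22.54
M5
G00 X72.19 Y110.39
M3 S935
G1 X82.16 Y97.53 F931
G1 X82.29 Y95.70
G1 X72.56 Y104.90
M5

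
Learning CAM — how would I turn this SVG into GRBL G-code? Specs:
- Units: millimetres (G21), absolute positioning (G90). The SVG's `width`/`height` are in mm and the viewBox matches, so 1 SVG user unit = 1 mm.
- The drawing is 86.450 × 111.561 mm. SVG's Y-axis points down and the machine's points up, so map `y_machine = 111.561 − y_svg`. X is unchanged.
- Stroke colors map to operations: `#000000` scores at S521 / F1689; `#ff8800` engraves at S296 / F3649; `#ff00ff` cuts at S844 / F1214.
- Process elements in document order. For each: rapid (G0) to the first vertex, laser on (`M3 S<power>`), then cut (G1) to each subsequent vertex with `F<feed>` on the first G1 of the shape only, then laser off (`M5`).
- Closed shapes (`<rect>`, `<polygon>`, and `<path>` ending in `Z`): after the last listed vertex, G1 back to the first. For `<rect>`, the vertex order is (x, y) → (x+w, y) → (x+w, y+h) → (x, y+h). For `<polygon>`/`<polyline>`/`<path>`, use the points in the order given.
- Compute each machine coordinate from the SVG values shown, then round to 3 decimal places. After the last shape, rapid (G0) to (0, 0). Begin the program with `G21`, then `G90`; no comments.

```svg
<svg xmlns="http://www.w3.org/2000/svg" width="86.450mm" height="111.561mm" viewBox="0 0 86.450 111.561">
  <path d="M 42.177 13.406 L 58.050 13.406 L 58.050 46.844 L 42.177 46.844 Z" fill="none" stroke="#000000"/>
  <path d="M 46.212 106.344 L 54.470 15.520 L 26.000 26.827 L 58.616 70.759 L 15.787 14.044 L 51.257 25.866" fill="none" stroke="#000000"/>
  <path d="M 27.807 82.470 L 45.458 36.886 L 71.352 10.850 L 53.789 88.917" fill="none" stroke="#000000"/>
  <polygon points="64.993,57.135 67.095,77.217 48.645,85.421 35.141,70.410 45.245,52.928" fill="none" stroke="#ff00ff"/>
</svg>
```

G21
G90
G0 X42.177 Y98.155
M3 S521
G1 X58.050 Y98.155 F1689
G1 X58.050 Y64.717
G1 X42.177 Y64.717
G1 X42.177 Y98.155
M5
G0 X46.212 Y5.217
M3 S521
G1 X54.470 Y96.041 F1689
G1 X26.000 Y84.734
G1 X58.616 Y40.802
G1 X15.787 Y97.517
G1 X51.257 Y85.695
M5
G0 X27.807 Y29.091
M3 S521
G1 X45.458 Y74.675 F1689
G1 X71.352 Y100.711
G1 X53.789 Y22.644
M5
G0 X64.993 Y54.426
M3 S844
G1 X67.095 Y34.344 F1214
G1 X48.645 Y26.140
G1 X35.141 Y41.151
G1 X45.245 Y58.633
G1 X64.993 Y54.426
M5
G0 X0.000 Y0.000

Since the viewBox matches the mm dimensions, user units are millimetres directly. The only transform is the Y-flip y_m = 111.561 − y_svg.

Shape 1 is a rectangle drawn with `<path>`. Its stroke #000000 means score at S521, F1689. After flipping Y the toolpath is (42.177,98.155) → (58.050,98.155) → (58.050,64.717) → (42.177,64.717) → (42.177,98.155), returning to the start.

Shape 2 is a open polyline drawn with `<path>`. Its stroke #000000 means score at S521, F1689. After flipping Y the toolpath is (46.212,5.217) → (54.470,96.041) → (26.000,84.734) → (58.616,40.802) → (15.787,97.517) → (51.257,85.695).

Shape 3 is a open polyline drawn with `<path>`. Its stroke #000000 means score at S521, F1689. After flipping Y the toolpath is (27.807,29.091) → (45.458,74.675) → (71.352,100.711) → (53.789,22.644).

Shape 4 is a regular polygon drawn with `<polygon>`. Its stroke #ff00ff means cut at S844, F1214. After flipping Y the toolpath is (64.993,54.426) → (67.095,34.344) → (48.645,26.140) → (35.141,41.151) → (45.245,58.633) → (64.993,54.426), returning to the start.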